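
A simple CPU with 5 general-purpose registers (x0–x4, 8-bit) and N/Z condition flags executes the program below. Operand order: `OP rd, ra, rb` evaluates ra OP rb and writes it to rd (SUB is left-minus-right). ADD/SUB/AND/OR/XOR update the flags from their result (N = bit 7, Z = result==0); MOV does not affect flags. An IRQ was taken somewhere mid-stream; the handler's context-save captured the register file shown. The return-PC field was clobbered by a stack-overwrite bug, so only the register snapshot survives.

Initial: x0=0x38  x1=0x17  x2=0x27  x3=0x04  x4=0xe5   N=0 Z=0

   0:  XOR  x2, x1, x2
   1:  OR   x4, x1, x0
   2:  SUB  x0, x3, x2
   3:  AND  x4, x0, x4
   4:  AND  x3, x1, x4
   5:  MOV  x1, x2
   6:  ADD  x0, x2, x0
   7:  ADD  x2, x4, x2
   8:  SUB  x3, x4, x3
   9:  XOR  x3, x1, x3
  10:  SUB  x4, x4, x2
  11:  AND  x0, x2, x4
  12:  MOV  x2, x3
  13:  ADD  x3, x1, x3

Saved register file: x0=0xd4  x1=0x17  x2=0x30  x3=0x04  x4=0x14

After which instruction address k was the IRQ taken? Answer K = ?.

K = 3

after  0: x0=0x38 x1=0x17 x2=0x30 x3=0x04 x4=0xe5  N=0 Z=0
after  1: x0=0x38 x1=0x17 x2=0x30 x3=0x04 x4=0x3f  N=0 Z=0
after  2: x0=0xd4 x1=0x17 x2=0x30 x3=0x04 x4=0x3f  N=1 Z=0
after  3: x0=0xd4 x1=0x17 x2=0x30 x3=0x04 x4=0x14  N=0 Z=0
-- IRQ taken; context saved, return-PC = 4 --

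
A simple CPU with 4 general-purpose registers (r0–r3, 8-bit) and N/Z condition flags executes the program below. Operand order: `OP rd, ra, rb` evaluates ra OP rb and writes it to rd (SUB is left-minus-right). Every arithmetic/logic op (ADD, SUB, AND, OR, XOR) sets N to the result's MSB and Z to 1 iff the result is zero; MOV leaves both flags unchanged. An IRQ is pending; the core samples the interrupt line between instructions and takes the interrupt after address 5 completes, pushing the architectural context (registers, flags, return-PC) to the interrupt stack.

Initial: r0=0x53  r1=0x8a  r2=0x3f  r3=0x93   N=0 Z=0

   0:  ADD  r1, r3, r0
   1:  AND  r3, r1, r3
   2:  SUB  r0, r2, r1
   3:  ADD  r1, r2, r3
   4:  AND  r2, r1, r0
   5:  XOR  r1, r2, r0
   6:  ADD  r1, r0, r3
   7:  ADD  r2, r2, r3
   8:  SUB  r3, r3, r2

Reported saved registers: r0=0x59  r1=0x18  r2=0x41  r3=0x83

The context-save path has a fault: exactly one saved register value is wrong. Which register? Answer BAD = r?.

after  0: r0=0x53 r1=0xe6 r2=0x3f r3=0x93  N=1 Z=0
after  1: r0=0x53 r1=0xe6 r2=0x3f r3=0x82  N=1 Z=0
after  2: r0=0x59 r1=0xe6 r2=0x3f r3=0x82  N=0 Z=0
after  3: r0=0x59 r1=0xc1 r2=0x3f r3=0x82  N=1 Z=0
after  4: r0=0x59 r1=0xc1 r2=0x41 r3=0x82  N=0 Z=0
after  5: r0=0x59 r1=0x18 r2=0x41 r3=0x82  N=0 Z=0
-- IRQ taken; context saved, return-PC = 6 --
mismatch: r3: reported 0x83 vs actual 0x82

BAD = r3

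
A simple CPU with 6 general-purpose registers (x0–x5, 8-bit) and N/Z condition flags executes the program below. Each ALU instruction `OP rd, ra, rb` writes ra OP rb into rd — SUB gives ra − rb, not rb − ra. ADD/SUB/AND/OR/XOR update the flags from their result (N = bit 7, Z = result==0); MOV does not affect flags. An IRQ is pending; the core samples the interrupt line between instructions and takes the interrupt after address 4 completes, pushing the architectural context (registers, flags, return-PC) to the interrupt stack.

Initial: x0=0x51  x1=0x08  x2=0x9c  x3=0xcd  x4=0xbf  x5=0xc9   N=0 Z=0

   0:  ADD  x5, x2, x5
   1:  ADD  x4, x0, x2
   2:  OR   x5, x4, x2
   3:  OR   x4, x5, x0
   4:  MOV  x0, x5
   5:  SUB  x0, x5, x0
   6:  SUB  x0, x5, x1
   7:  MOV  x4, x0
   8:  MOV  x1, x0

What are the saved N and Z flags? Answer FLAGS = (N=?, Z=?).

FLAGS = (N=1, Z=0)

after  0: x0=0x51 x1=0x08 x2=0x9c x3=0xcd x4=0xbf x5=0x65  N=0 Z=0
after  1: x0=0x51 x1=0x08 x2=0x9c x3=0xcd x4=0xed x5=0x65  N=1 Z=0
after  2: x0=0x51 x1=0x08 x2=0x9c x3=0xcd x4=0xed x5=0xfd  N=1 Z=0
after  3: x0=0x51 x1=0x08 x2=0x9c x3=0xcd x4=0xfd x5=0xfd  N=1 Z=0
after  4: x0=0xfd x1=0x08 x2=0x9c x3=0xcd x4=0xfd x5=0xfd  N=1 Z=0
-- IRQ taken; context saved, return-PC = 5 --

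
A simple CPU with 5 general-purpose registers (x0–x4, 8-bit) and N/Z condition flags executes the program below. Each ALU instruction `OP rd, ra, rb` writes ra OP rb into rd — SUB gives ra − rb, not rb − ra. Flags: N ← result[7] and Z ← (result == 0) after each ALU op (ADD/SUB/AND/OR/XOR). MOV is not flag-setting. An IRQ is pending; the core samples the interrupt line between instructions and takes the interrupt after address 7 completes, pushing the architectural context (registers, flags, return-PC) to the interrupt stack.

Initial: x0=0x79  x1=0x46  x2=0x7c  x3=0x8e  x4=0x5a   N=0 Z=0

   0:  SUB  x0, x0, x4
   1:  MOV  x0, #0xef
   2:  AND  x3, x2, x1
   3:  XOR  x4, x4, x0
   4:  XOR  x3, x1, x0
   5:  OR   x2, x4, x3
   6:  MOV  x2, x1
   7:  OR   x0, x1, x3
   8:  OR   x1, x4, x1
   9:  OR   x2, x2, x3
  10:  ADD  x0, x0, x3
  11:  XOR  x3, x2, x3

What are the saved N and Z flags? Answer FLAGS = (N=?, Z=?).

FLAGS = (N=1, Z=0)

after  0: x0=0x1f x1=0x46 x2=0x7c x3=0x8e x4=0x5a  N=0 Z=0
after  1: x0=0xef x1=0x46 x2=0x7c x3=0x8e x4=0x5a  N=0 Z=0
after  2: x0=0xef x1=0x46 x2=0x7c x3=0x44 x4=0x5a  N=0 Z=0
after  3: x0=0xef x1=0x46 x2=0x7c x3=0x44 x4=0xb5  N=1 Z=0
after  4: x0=0xef x1=0x46 x2=0x7c x3=0xa9 x4=0xb5  N=1 Z=0
after  5: x0=0xef x1=0x46 x2=0xbd x3=0xa9 x4=0xb5  N=1 Z=0
after  6: x0=0xef x1=0x46 x2=0x46 x3=0xa9 x4=0xb5  N=1 Z=0
after  7: x0=0xef x1=0x46 x2=0x46 x3=0xa9 x4=0xb5  N=1 Z=0
-- IRQ taken; context saved, return-PC = 8 --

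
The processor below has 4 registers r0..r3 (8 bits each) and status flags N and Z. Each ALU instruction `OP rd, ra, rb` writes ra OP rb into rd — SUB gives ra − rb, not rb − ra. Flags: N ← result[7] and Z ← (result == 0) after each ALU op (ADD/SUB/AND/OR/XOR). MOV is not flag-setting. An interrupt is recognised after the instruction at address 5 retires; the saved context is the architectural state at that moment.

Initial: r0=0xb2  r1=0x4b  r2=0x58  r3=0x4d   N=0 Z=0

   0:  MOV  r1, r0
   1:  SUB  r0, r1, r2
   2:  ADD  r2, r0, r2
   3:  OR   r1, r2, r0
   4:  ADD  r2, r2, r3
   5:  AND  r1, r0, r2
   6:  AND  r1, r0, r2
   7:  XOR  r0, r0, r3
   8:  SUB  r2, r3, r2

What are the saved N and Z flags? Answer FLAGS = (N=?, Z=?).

after  0: r0=0xb2 r1=0xb2 r2=0x58 r3=0x4d  N=0 Z=0
after  1: r0=0x5a r1=0xb2 r2=0x58 r3=0x4d  N=0 Z=0
after  2: r0=0x5a r1=0xb2 r2=0xb2 r3=0x4d  N=1 Z=0
after  3: r0=0x5a r1=0xfa r2=0xb2 r3=0x4d  N=1 Z=0
after  4: r0=0x5a r1=0xfa r2=0xff r3=0x4d  N=1 Z=0
after  5: r0=0x5a r1=0x5a r2=0xff r3=0x4d  N=0 Z=0
-- IRQ taken; context saved, return-PC = 6 --

FLAGS = (N=0, Z=0)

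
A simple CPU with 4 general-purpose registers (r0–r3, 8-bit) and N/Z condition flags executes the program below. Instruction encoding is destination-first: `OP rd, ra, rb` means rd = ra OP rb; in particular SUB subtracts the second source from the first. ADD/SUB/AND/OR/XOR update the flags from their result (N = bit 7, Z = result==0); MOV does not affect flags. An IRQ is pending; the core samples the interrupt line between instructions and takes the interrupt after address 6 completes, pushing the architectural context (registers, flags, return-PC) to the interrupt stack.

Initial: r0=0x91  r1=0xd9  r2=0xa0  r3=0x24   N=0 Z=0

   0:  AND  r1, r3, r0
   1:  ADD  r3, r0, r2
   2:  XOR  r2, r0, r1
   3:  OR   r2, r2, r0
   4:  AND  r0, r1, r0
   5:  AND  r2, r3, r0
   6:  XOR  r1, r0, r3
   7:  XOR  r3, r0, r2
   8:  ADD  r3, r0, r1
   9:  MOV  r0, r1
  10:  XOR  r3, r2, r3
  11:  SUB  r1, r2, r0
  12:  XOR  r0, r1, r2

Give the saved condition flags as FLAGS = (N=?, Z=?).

FLAGS = (N=0, Z=0)

after  0: r0=0x91 r1=0x00 r2=0xa0 r3=0x24  N=0 Z=1
after  1: r0=0x91 r1=0x00 r2=0xa0 r3=0x31  N=0 Z=0
after  2: r0=0x91 r1=0x00 r2=0x91 r3=0x31  N=1 Z=0
after  3: r0=0x91 r1=0x00 r2=0x91 r3=0x31  N=1 Z=0
after  4: r0=0x00 r1=0x00 r2=0x91 r3=0x31  N=0 Z=1
after  5: r0=0x00 r1=0x00 r2=0x00 r3=0x31  N=0 Z=1
after  6: r0=0x00 r1=0x31 r2=0x00 r3=0x31  N=0 Z=0
-- IRQ taken; context saved, return-PC = 7 --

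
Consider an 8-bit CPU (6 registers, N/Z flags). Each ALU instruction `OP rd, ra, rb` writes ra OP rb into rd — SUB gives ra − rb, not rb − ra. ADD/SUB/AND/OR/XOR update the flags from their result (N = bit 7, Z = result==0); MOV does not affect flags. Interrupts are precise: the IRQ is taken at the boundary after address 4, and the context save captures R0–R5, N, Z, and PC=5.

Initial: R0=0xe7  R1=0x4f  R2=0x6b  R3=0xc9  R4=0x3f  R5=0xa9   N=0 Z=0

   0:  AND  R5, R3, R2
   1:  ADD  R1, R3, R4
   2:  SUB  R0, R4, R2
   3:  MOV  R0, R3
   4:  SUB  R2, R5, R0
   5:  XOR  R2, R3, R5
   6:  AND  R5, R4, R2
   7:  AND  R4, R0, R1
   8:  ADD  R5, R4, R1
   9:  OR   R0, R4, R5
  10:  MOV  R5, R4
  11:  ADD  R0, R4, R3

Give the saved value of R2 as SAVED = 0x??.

after  0: R0=0xe7 R1=0x4f R2=0x6b R3=0xc9 R4=0x3f R5=0x49  N=0 Z=0
after  1: R0=0xe7 R1=0x08 R2=0x6b R3=0xc9 R4=0x3f R5=0x49  N=0 Z=0
after  2: R0=0xd4 R1=0x08 R2=0x6b R3=0xc9 R4=0x3f R5=0x49  N=1 Z=0
after  3: R0=0xc9 R1=0x08 R2=0x6b R3=0xc9 R4=0x3f R5=0x49  N=1 Z=0
after  4: R0=0xc9 R1=0x08 R2=0x80 R3=0xc9 R4=0x3f R5=0x49  N=1 Z=0
-- IRQ taken; context saved, return-PC = 5 --

SAVED = 0x80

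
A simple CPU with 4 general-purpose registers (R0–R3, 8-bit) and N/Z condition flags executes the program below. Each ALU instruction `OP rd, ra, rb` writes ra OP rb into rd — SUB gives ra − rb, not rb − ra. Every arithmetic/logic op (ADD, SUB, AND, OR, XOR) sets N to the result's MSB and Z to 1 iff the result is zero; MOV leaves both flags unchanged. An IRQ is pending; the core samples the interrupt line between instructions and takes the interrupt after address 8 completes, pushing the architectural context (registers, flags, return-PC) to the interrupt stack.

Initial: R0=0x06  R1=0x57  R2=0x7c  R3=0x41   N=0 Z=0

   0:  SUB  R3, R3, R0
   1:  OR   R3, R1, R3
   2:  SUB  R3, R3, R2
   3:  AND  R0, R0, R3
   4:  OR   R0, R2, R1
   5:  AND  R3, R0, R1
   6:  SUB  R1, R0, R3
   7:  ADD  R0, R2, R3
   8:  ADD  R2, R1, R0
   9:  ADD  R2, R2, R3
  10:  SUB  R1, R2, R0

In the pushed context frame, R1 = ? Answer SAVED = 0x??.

SAVED = 0x28

after  0: R0=0x06 R1=0x57 R2=0x7c R3=0x3b  N=0 Z=0
after  1: R0=0x06 R1=0x57 R2=0x7c R3=0x7f  N=0 Z=0
after  2: R0=0x06 R1=0x57 R2=0x7c R3=0x03  N=0 Z=0
after  3: R0=0x02 R1=0x57 R2=0x7c R3=0x03  N=0 Z=0
after  4: R0=0x7f R1=0x57 R2=0x7c R3=0x03  N=0 Z=0
after  5: R0=0x7f R1=0x57 R2=0x7c R3=0x57  N=0 Z=0
after  6: R0=0x7f R1=0x28 R2=0x7c R3=0x57  N=0 Z=0
after  7: R0=0xd3 R1=0x28 R2=0x7c R3=0x57  N=1 Z=0
after  8: R0=0xd3 R1=0x28 R2=0xfb R3=0x57  N=1 Z=0
-- IRQ taken; context saved, return-PC = 9 --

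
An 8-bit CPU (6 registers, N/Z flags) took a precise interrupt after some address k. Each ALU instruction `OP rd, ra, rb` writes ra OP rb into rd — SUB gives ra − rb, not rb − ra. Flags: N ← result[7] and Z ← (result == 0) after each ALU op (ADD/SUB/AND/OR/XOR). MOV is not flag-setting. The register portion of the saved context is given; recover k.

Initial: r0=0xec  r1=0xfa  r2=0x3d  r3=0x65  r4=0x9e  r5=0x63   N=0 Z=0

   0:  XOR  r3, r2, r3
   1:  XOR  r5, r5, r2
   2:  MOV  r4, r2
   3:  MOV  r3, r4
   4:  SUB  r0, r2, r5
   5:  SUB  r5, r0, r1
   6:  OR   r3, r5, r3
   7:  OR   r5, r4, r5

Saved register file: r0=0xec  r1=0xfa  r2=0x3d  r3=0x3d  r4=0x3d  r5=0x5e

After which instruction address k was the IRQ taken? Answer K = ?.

after  0: r0=0xec r1=0xfa r2=0x3d r3=0x58 r4=0x9e r5=0x63  N=0 Z=0
after  1: r0=0xec r1=0xfa r2=0x3d r3=0x58 r4=0x9e r5=0x5e  N=0 Z=0
after  2: r0=0xec r1=0xfa r2=0x3d r3=0x58 r4=0x3d r5=0x5e  N=0 Z=0
after  3: r0=0xec r1=0xfa r2=0x3d r3=0x3d r4=0x3d r5=0x5e  N=0 Z=0
-- IRQ taken; context saved, return-PC = 4 --

K = 3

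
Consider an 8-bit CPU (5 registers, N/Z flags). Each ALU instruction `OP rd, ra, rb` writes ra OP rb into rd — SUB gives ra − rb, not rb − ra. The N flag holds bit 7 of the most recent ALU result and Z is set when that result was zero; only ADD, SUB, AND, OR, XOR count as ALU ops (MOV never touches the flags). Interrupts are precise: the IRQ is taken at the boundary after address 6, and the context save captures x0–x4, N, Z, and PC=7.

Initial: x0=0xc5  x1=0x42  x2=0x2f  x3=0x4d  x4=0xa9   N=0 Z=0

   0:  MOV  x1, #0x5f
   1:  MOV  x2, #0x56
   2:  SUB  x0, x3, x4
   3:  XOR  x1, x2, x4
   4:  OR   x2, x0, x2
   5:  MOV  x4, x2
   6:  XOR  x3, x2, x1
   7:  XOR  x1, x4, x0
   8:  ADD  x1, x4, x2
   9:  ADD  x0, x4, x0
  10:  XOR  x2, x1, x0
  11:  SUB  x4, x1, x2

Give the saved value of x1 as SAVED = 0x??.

after  0: x0=0xc5 x1=0x5f x2=0x2f x3=0x4d x4=0xa9  N=0 Z=0
after  1: x0=0xc5 x1=0x5f x2=0x56 x3=0x4d x4=0xa9  N=0 Z=0
after  2: x0=0xa4 x1=0x5f x2=0x56 x3=0x4d x4=0xa9  N=1 Z=0
after  3: x0=0xa4 x1=0xff x2=0x56 x3=0x4d x4=0xa9  N=1 Z=0
after  4: x0=0xa4 x1=0xff x2=0xf6 x3=0x4d x4=0xa9  N=1 Z=0
after  5: x0=0xa4 x1=0xff x2=0xf6 x3=0x4d x4=0xf6  N=1 Z=0
after  6: x0=0xa4 x1=0xff x2=0xf6 x3=0x09 x4=0xf6  N=0 Z=0
-- IRQ taken; context saved, return-PC = 7 --

SAVED = 0xff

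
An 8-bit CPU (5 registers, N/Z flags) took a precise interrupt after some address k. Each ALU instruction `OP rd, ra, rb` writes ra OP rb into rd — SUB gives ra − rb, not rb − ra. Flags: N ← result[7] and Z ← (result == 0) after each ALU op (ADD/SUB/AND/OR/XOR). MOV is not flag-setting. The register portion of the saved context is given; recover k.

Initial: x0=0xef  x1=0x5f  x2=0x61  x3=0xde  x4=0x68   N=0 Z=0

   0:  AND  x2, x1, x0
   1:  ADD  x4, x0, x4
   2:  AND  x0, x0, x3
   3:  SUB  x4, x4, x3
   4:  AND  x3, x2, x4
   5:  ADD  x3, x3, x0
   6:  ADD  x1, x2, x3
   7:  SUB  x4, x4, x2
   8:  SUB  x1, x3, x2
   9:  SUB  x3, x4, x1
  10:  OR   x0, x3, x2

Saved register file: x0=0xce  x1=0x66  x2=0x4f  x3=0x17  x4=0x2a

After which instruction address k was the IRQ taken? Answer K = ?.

K = 7

after  0: x0=0xef x1=0x5f x2=0x4f x3=0xde x4=0x68  N=0 Z=0
after  1: x0=0xef x1=0x5f x2=0x4f x3=0xde x4=0x57  N=0 Z=0
after  2: x0=0xce x1=0x5f x2=0x4f x3=0xde x4=0x57  N=1 Z=0
after  3: x0=0xce x1=0x5f x2=0x4f x3=0xde x4=0x79  N=0 Z=0
after  4: x0=0xce x1=0x5f x2=0x4f x3=0x49 x4=0x79  N=0 Z=0
after  5: x0=0xce x1=0x5f x2=0x4f x3=0x17 x4=0x79  N=0 Z=0
after  6: x0=0xce x1=0x66 x2=0x4f x3=0x17 x4=0x79  N=0 Z=0
after  7: x0=0xce x1=0x66 x2=0x4f x3=0x17 x4=0x2a  N=0 Z=0
-- IRQ taken; context saved, return-PC = 8 --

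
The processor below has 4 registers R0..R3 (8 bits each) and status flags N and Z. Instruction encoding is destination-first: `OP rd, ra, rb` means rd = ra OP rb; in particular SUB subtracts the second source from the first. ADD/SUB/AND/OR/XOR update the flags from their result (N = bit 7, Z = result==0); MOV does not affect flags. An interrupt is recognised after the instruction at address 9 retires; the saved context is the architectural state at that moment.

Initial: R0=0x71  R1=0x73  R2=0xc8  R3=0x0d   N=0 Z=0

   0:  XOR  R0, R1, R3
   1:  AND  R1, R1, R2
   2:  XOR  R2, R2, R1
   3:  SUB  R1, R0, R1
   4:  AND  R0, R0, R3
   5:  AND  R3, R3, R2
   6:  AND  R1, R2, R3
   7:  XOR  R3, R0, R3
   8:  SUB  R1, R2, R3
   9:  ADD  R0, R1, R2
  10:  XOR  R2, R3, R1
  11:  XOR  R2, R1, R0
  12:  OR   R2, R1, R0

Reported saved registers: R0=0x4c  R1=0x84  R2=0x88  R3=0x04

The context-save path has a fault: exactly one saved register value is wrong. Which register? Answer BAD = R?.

BAD = R0

after  0: R0=0x7e R1=0x73 R2=0xc8 R3=0x0d  N=0 Z=0
after  1: R0=0x7e R1=0x40 R2=0xc8 R3=0x0d  N=0 Z=0
after  2: R0=0x7e R1=0x40 R2=0x88 R3=0x0d  N=1 Z=0
after  3: R0=0x7e R1=0x3e R2=0x88 R3=0x0d  N=0 Z=0
after  4: R0=0x0c R1=0x3e R2=0x88 R3=0x0d  N=0 Z=0
after  5: R0=0x0c R1=0x3e R2=0x88 R3=0x08  N=0 Z=0
after  6: R0=0x0c R1=0x08 R2=0x88 R3=0x08  N=0 Z=0
after  7: R0=0x0c R1=0x08 R2=0x88 R3=0x04  N=0 Z=0
after  8: R0=0x0c R1=0x84 R2=0x88 R3=0x04  N=1 Z=0
after  9: R0=0x0c R1=0x84 R2=0x88 R3=0x04  N=0 Z=0
-- IRQ taken; context saved, return-PC = 10 --
mismatch: R0: reported 0x4c vs actual 0x0c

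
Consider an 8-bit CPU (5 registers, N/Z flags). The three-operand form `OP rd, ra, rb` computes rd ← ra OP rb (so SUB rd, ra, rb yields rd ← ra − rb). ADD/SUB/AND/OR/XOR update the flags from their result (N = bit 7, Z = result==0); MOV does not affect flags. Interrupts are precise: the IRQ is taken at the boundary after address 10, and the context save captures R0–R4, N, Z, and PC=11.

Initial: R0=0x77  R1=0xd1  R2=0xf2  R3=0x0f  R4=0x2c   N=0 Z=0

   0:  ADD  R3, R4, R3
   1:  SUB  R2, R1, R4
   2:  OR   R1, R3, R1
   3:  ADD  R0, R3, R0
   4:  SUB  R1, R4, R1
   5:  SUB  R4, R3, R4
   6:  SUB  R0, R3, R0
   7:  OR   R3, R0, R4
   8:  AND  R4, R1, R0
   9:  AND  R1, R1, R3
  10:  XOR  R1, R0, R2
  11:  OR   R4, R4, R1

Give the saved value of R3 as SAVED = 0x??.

after  0: R0=0x77 R1=0xd1 R2=0xf2 R3=0x3b R4=0x2c  N=0 Z=0
after  1: R0=0x77 R1=0xd1 R2=0xa5 R3=0x3b R4=0x2c  N=1 Z=0
after  2: R0=0x77 R1=0xfb R2=0xa5 R3=0x3b R4=0x2c  N=1 Z=0
after  3: R0=0xb2 R1=0xfb R2=0xa5 R3=0x3b R4=0x2c  N=1 Z=0
after  4: R0=0xb2 R1=0x31 R2=0xa5 R3=0x3b R4=0x2c  N=0 Z=0
after  5: R0=0xb2 R1=0x31 R2=0xa5 R3=0x3b R4=0x0f  N=0 Z=0
after  6: R0=0x89 R1=0x31 R2=0xa5 R3=0x3b R4=0x0f  N=1 Z=0
after  7: R0=0x89 R1=0x31 R2=0xa5 R3=0x8f R4=0x0f  N=1 Z=0
after  8: R0=0x89 R1=0x31 R2=0xa5 R3=0x8f R4=0x01  N=0 Z=0
after  9: R0=0x89 R1=0x01 R2=0xa5 R3=0x8f R4=0x01  N=0 Z=0
after 10: R0=0x89 R1=0x2c R2=0xa5 R3=0x8f R4=0x01  N=0 Z=0
-- IRQ taken; context saved, return-PC = 11 --

SAVED = 0x8f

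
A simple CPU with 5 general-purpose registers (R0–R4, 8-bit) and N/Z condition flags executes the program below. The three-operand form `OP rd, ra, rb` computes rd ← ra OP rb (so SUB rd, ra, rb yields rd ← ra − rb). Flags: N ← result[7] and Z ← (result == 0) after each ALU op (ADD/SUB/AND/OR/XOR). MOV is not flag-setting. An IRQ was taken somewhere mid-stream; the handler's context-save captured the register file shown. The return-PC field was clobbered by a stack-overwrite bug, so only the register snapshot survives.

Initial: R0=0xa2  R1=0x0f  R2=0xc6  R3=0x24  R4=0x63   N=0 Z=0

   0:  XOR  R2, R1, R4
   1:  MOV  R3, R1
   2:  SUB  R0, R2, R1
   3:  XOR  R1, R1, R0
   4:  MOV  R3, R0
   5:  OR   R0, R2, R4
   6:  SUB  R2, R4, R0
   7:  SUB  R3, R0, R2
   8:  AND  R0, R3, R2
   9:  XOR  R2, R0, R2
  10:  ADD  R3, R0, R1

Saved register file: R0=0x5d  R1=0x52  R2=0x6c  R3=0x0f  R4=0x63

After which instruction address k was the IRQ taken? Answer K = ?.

after  0: R0=0xa2 R1=0x0f R2=0x6c R3=0x24 R4=0x63  N=0 Z=0
after  1: R0=0xa2 R1=0x0f R2=0x6c R3=0x0f R4=0x63  N=0 Z=0
after  2: R0=0x5d R1=0x0f R2=0x6c R3=0x0f R4=0x63  N=0 Z=0
after  3: R0=0x5d R1=0x52 R2=0x6c R3=0x0f R4=0x63  N=0 Z=0
-- IRQ taken; context saved, return-PC = 4 --

K = 3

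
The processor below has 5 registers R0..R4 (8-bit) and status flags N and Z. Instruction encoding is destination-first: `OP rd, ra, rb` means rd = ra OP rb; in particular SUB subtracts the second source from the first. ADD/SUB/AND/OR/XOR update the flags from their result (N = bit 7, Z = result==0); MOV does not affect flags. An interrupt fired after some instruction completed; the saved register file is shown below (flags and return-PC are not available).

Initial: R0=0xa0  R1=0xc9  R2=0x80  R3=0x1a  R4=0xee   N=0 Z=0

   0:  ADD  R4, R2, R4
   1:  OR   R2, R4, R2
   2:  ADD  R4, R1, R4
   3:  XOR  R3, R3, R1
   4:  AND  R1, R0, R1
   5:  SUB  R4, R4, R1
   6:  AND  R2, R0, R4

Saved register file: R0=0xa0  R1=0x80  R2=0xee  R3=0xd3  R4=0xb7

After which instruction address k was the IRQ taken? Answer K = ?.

after  0: R0=0xa0 R1=0xc9 R2=0x80 R3=0x1a R4=0x6e  N=0 Z=0
after  1: R0=0xa0 R1=0xc9 R2=0xee R3=0x1a R4=0x6e  N=1 Z=0
after  2: R0=0xa0 R1=0xc9 R2=0xee R3=0x1a R4=0x37  N=0 Z=0
after  3: R0=0xa0 R1=0xc9 R2=0xee R3=0xd3 R4=0x37  N=1 Z=0
after  4: R0=0xa0 R1=0x80 R2=0xee R3=0xd3 R4=0x37  N=1 Z=0
after  5: R0=0xa0 R1=0x80 R2=0xee R3=0xd3 R4=0xb7  N=1 Z=0
-- IRQ taken; context saved, return-PC = 6 --

K = 5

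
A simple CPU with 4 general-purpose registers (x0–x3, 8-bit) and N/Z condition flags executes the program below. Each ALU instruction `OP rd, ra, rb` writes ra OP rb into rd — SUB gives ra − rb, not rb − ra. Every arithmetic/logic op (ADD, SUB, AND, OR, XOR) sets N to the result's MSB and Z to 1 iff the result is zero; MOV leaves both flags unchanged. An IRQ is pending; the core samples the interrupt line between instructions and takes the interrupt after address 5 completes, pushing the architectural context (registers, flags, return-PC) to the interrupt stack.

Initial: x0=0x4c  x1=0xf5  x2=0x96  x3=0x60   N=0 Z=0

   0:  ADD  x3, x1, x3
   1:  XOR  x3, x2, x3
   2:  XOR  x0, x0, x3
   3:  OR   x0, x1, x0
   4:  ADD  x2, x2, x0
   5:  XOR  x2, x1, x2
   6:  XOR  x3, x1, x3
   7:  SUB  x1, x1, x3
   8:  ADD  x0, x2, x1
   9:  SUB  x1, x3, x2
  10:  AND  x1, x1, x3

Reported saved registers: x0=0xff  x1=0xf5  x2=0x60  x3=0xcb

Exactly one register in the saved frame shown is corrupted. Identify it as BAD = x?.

after  0: x0=0x4c x1=0xf5 x2=0x96 x3=0x55  N=0 Z=0
after  1: x0=0x4c x1=0xf5 x2=0x96 x3=0xc3  N=1 Z=0
after  2: x0=0x8f x1=0xf5 x2=0x96 x3=0xc3  N=1 Z=0
after  3: x0=0xff x1=0xf5 x2=0x96 x3=0xc3  N=1 Z=0
after  4: x0=0xff x1=0xf5 x2=0x95 x3=0xc3  N=1 Z=0
after  5: x0=0xff x1=0xf5 x2=0x60 x3=0xc3  N=0 Z=0
-- IRQ taken; context saved, return-PC = 6 --
mismatch: x3: reported 0xcb vs actual 0xc3

BAD = x3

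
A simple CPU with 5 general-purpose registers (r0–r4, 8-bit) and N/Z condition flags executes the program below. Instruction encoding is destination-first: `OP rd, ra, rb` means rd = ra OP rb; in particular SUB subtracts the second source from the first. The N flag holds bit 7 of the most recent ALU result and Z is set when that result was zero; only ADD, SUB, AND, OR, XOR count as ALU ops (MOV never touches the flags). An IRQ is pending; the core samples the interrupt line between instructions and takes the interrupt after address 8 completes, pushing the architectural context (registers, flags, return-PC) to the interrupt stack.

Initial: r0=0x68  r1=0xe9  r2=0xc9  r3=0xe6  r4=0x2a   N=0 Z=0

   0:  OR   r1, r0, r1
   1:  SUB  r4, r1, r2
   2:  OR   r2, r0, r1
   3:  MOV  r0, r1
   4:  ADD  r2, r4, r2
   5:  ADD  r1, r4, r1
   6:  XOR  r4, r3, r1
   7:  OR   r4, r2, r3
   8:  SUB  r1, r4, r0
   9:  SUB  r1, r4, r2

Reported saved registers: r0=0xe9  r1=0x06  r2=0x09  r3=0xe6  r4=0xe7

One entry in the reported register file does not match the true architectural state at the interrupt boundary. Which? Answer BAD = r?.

after  0: r0=0x68 r1=0xe9 r2=0xc9 r3=0xe6 r4=0x2a  N=1 Z=0
after  1: r0=0x68 r1=0xe9 r2=0xc9 r3=0xe6 r4=0x20  N=0 Z=0
after  2: r0=0x68 r1=0xe9 r2=0xe9 r3=0xe6 r4=0x20  N=1 Z=0
after  3: r0=0xe9 r1=0xe9 r2=0xe9 r3=0xe6 r4=0x20  N=1 Z=0
after  4: r0=0xe9 r1=0xe9 r2=0x09 r3=0xe6 r4=0x20  N=0 Z=0
after  5: r0=0xe9 r1=0x09 r2=0x09 r3=0xe6 r4=0x20  N=0 Z=0
after  6: r0=0xe9 r1=0x09 r2=0x09 r3=0xe6 r4=0xef  N=1 Z=0
after  7: r0=0xe9 r1=0x09 r2=0x09 r3=0xe6 r4=0xef  N=1 Z=0
after  8: r0=0xe9 r1=0x06 r2=0x09 r3=0xe6 r4=0xef  N=0 Z=0
-- IRQ taken; context saved, return-PC = 9 --
mismatch: r4: reported 0xe7 vs actual 0xef

BAD = r4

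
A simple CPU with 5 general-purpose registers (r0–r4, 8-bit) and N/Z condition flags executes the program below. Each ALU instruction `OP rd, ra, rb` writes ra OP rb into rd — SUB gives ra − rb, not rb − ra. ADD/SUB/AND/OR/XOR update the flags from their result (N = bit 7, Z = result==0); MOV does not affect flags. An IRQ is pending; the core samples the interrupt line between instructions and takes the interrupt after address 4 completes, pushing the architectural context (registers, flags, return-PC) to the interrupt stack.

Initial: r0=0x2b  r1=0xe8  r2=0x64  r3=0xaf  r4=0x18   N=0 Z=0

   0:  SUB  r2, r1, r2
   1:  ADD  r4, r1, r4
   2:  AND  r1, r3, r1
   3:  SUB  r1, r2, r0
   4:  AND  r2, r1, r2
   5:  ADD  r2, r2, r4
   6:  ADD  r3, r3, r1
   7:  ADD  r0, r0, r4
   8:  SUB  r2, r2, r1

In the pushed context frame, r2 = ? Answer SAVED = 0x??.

after  0: r0=0x2b r1=0xe8 r2=0x84 r3=0xaf r4=0x18  N=1 Z=0
after  1: r0=0x2b r1=0xe8 r2=0x84 r3=0xaf r4=0x00  N=0 Z=1
after  2: r0=0x2b r1=0xa8 r2=0x84 r3=0xaf r4=0x00  N=1 Z=0
after  3: r0=0x2b r1=0x59 r2=0x84 r3=0xaf r4=0x00  N=0 Z=0
after  4: r0=0x2b r1=0x59 r2=0x00 r3=0xaf r4=0x00  N=0 Z=1
-- IRQ taken; context saved, return-PC = 5 --

SAVED = 0x00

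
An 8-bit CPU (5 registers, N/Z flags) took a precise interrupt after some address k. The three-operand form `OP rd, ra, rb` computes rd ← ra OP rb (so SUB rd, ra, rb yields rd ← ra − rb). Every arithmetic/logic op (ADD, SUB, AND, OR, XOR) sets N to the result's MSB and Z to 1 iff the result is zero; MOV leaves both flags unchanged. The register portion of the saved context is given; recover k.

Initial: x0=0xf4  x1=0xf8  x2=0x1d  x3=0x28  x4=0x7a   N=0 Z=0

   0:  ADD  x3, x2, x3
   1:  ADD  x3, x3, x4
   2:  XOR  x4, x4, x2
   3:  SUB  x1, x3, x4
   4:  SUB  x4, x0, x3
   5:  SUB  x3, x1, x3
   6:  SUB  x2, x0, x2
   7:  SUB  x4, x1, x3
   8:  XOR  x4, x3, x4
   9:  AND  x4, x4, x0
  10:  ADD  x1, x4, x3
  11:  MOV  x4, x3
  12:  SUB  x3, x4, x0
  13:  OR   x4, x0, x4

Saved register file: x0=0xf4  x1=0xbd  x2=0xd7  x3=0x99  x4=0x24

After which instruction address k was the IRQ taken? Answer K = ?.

after  0: x0=0xf4 x1=0xf8 x2=0x1d x3=0x45 x4=0x7a  N=0 Z=0
after  1: x0=0xf4 x1=0xf8 x2=0x1d x3=0xbf x4=0x7a  N=1 Z=0
after  2: x0=0xf4 x1=0xf8 x2=0x1d x3=0xbf x4=0x67  N=0 Z=0
after  3: x0=0xf4 x1=0x58 x2=0x1d x3=0xbf x4=0x67  N=0 Z=0
after  4: x0=0xf4 x1=0x58 x2=0x1d x3=0xbf x4=0x35  N=0 Z=0
after  5: x0=0xf4 x1=0x58 x2=0x1d x3=0x99 x4=0x35  N=1 Z=0
after  6: x0=0xf4 x1=0x58 x2=0xd7 x3=0x99 x4=0x35  N=1 Z=0
after  7: x0=0xf4 x1=0x58 x2=0xd7 x3=0x99 x4=0xbf  N=1 Z=0
after  8: x0=0xf4 x1=0x58 x2=0xd7 x3=0x99 x4=0x26  N=0 Z=0
after  9: x0=0xf4 x1=0x58 x2=0xd7 x3=0x99 x4=0x24  N=0 Z=0
after 10: x0=0xf4 x1=0xbd x2=0xd7 x3=0x99 x4=0x24  N=1 Z=0
-- IRQ taken; context saved, return-PC = 11 --

K = 10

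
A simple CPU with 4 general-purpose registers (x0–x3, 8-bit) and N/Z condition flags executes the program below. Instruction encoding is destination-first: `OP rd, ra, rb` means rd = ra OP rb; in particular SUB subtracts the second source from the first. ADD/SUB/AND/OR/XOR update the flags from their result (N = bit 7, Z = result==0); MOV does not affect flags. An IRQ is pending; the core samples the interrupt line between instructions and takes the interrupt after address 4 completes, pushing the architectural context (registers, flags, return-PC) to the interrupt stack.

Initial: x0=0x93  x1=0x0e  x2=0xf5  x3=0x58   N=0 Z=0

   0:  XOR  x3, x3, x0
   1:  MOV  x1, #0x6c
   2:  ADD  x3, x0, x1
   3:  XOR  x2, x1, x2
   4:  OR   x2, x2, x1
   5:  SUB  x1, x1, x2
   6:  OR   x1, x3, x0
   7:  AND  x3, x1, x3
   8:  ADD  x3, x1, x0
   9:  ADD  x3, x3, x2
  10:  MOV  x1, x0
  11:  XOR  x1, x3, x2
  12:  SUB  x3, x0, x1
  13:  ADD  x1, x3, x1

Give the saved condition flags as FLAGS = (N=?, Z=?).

after  0: x0=0x93 x1=0x0e x2=0xf5 x3=0xcb  N=1 Z=0
after  1: x0=0x93 x1=0x6c x2=0xf5 x3=0xcb  N=1 Z=0
after  2: x0=0x93 x1=0x6c x2=0xf5 x3=0xff  N=1 Z=0
after  3: x0=0x93 x1=0x6c x2=0x99 x3=0xff  N=1 Z=0
after  4: x0=0x93 x1=0x6c x2=0xfd x3=0xff  N=1 Z=0
-- IRQ taken; context saved, return-PC = 5 --

FLAGS = (N=1, Z=0)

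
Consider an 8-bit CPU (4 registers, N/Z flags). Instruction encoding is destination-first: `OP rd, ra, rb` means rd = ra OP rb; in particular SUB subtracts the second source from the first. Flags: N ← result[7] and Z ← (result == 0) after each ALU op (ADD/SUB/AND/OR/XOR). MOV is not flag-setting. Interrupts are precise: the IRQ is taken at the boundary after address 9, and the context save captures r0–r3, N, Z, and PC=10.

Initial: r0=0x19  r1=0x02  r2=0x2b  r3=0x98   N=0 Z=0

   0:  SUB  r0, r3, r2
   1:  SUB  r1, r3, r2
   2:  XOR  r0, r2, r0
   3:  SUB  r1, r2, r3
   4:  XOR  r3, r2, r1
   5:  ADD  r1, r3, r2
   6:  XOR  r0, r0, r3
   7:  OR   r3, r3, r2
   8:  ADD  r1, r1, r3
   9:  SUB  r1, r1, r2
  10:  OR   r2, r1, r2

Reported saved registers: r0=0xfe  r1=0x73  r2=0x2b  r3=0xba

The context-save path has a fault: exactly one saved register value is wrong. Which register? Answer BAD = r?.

BAD = r3

after  0: r0=0x6d r1=0x02 r2=0x2b r3=0x98  N=0 Z=0
after  1: r0=0x6d r1=0x6d r2=0x2b r3=0x98  N=0 Z=0
after  2: r0=0x46 r1=0x6d r2=0x2b r3=0x98  N=0 Z=0
after  3: r0=0x46 r1=0x93 r2=0x2b r3=0x98  N=1 Z=0
after  4: r0=0x46 r1=0x93 r2=0x2b r3=0xb8  N=1 Z=0
after  5: r0=0x46 r1=0xe3 r2=0x2b r3=0xb8  N=1 Z=0
after  6: r0=0xfe r1=0xe3 r2=0x2b r3=0xb8  N=1 Z=0
after  7: r0=0xfe r1=0xe3 r2=0x2b r3=0xbb  N=1 Z=0
after  8: r0=0xfe r1=0x9e r2=0x2b r3=0xbb  N=1 Z=0
after  9: r0=0xfe r1=0x73 r2=0x2b r3=0xbb  N=0 Z=0
-- IRQ taken; context saved, return-PC = 10 --
mismatch: r3: reported 0xba vs actual 0xbb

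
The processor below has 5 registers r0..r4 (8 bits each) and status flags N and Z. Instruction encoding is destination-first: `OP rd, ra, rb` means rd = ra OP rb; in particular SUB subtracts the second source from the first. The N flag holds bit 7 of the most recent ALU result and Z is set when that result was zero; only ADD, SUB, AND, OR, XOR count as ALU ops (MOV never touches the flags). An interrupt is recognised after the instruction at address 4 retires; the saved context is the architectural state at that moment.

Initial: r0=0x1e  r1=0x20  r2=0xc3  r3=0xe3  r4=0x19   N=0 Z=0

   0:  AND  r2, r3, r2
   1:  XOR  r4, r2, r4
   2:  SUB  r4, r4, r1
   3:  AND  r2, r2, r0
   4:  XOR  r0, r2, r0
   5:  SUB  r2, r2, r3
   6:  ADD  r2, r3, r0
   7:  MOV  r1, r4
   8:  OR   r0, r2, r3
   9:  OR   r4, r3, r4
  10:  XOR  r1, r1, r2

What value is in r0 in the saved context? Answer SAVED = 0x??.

after  0: r0=0x1e r1=0x20 r2=0xc3 r3=0xe3 r4=0x19  N=1 Z=0
after  1: r0=0x1e r1=0x20 r2=0xc3 r3=0xe3 r4=0xda  N=1 Z=0
after  2: r0=0x1e r1=0x20 r2=0xc3 r3=0xe3 r4=0xba  N=1 Z=0
after  3: r0=0x1e r1=0x20 r2=0x02 r3=0xe3 r4=0xba  N=0 Z=0
after  4: r0=0x1c r1=0x20 r2=0x02 r3=0xe3 r4=0xba  N=0 Z=0
-- IRQ taken; context saved, return-PC = 5 --

SAVED = 0x1c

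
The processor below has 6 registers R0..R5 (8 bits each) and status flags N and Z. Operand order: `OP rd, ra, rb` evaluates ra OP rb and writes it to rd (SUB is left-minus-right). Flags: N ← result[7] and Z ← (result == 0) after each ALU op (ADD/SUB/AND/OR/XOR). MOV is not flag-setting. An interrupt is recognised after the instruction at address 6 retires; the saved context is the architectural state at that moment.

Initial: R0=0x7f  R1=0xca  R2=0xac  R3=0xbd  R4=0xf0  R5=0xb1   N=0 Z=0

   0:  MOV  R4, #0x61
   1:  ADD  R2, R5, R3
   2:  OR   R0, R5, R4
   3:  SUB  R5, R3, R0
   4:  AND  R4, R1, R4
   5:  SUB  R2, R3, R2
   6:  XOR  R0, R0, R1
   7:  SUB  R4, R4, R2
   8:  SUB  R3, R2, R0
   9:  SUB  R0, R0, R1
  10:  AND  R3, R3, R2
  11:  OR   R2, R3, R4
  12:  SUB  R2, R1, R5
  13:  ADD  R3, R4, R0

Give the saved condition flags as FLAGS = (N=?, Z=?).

after  0: R0=0x7f R1=0xca R2=0xac R3=0xbd R4=0x61 R5=0xb1  N=0 Z=0
after  1: R0=0x7f R1=0xca R2=0x6e R3=0xbd R4=0x61 R5=0xb1  N=0 Z=0
after  2: R0=0xf1 R1=0xca R2=0x6e R3=0xbd R4=0x61 R5=0xb1  N=1 Z=0
after  3: R0=0xf1 R1=0xca R2=0x6e R3=0xbd R4=0x61 R5=0xcc  N=1 Z=0
after  4: R0=0xf1 R1=0xca R2=0x6e R3=0xbd R4=0x40 R5=0xcc  N=0 Z=0
after  5: R0=0xf1 R1=0xca R2=0x4f R3=0xbd R4=0x40 R5=0xcc  N=0 Z=0
after  6: R0=0x3b R1=0xca R2=0x4f R3=0xbd R4=0x40 R5=0xcc  N=0 Z=0
-- IRQ taken; context saved, return-PC = 7 --

FLAGS = (N=0, Z=0)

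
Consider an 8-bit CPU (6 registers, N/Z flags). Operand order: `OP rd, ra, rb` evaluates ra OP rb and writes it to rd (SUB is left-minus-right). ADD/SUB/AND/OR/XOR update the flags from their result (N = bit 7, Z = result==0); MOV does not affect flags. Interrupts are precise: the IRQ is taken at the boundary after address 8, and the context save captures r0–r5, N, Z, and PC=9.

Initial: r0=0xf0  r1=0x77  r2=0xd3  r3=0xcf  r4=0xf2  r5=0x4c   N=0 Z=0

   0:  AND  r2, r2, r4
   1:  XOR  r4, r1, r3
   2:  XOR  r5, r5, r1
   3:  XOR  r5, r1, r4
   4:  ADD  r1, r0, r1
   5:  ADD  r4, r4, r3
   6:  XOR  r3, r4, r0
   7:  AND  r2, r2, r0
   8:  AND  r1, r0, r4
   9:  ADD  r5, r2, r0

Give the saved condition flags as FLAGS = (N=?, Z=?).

after  0: r0=0xf0 r1=0x77 r2=0xd2 r3=0xcf r4=0xf2 r5=0x4c  N=1 Z=0
after  1: r0=0xf0 r1=0x77 r2=0xd2 r3=0xcf r4=0xb8 r5=0x4c  N=1 Z=0
after  2: r0=0xf0 r1=0x77 r2=0xd2 r3=0xcf r4=0xb8 r5=0x3b  N=0 Z=0
after  3: r0=0xf0 r1=0x77 r2=0xd2 r3=0xcf r4=0xb8 r5=0xcf  N=1 Z=0
after  4: r0=0xf0 r1=0x67 r2=0xd2 r3=0xcf r4=0xb8 r5=0xcf  N=0 Z=0
after  5: r0=0xf0 r1=0x67 r2=0xd2 r3=0xcf r4=0x87 r5=0xcf  N=1 Z=0
after  6: r0=0xf0 r1=0x67 r2=0xd2 r3=0x77 r4=0x87 r5=0xcf  N=0 Z=0
after  7: r0=0xf0 r1=0x67 r2=0xd0 r3=0x77 r4=0x87 r5=0xcf  N=1 Z=0
after  8: r0=0xf0 r1=0x80 r2=0xd0 r3=0x77 r4=0x87 r5=0xcf  N=1 Z=0
-- IRQ taken; context saved, return-PC = 9 --

FLAGS = (N=1, Z=0)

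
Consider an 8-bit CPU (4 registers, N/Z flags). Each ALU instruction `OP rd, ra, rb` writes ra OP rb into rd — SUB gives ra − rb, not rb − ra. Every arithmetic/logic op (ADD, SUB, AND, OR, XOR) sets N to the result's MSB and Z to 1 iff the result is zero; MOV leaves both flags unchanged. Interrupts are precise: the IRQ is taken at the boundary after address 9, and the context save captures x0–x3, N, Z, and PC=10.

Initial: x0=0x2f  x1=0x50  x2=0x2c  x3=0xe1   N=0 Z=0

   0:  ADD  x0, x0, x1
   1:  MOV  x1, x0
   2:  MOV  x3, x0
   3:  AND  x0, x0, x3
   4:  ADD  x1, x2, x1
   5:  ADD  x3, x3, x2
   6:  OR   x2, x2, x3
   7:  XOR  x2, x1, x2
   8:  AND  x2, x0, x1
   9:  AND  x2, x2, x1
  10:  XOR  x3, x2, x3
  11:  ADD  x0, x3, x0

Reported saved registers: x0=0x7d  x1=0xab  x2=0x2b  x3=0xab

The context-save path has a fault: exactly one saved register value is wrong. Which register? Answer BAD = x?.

BAD = x0

after  0: x0=0x7f x1=0x50 x2=0x2c x3=0xe1  N=0 Z=0
after  1: x0=0x7f x1=0x7f x2=0x2c x3=0xe1  N=0 Z=0
after  2: x0=0x7f x1=0x7f x2=0x2c x3=0x7f  N=0 Z=0
after  3: x0=0x7f x1=0x7f x2=0x2c x3=0x7f  N=0 Z=0
after  4: x0=0x7f x1=0xab x2=0x2c x3=0x7f  N=1 Z=0
after  5: x0=0x7f x1=0xab x2=0x2c x3=0xab  N=1 Z=0
after  6: x0=0x7f x1=0xab x2=0xaf x3=0xab  N=1 Z=0
after  7: x0=0x7f x1=0xab x2=0x04 x3=0xab  N=0 Z=0
after  8: x0=0x7f x1=0xab x2=0x2b x3=0xab  N=0 Z=0
after  9: x0=0x7f x1=0xab x2=0x2b x3=0xab  N=0 Z=0
-- IRQ taken; context saved, return-PC = 10 --
mismatch: x0: reported 0x7d vs actual 0x7f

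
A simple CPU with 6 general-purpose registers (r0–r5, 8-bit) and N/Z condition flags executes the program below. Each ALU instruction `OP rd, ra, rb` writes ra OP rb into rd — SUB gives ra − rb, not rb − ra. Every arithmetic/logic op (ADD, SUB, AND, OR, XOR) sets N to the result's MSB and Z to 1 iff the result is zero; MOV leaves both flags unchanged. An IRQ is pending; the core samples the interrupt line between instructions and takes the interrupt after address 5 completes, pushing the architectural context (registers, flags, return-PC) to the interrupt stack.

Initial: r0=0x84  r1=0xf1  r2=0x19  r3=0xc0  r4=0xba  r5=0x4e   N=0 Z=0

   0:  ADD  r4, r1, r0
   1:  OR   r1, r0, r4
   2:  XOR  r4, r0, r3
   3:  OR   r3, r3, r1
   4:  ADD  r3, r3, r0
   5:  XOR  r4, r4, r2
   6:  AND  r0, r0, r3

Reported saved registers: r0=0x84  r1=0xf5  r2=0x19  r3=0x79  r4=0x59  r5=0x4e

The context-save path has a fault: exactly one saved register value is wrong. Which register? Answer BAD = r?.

BAD = r4

after  0: r0=0x84 r1=0xf1 r2=0x19 r3=0xc0 r4=0x75 r5=0x4e  N=0 Z=0
after  1: r0=0x84 r1=0xf5 r2=0x19 r3=0xc0 r4=0x75 r5=0x4e  N=1 Z=0
after  2: r0=0x84 r1=0xf5 r2=0x19 r3=0xc0 r4=0x44 r5=0x4e  N=0 Z=0
after  3: r0=0x84 r1=0xf5 r2=0x19 r3=0xf5 r4=0x44 r5=0x4e  N=1 Z=0
after  4: r0=0x84 r1=0xf5 r2=0x19 r3=0x79 r4=0x44 r5=0x4e  N=0 Z=0
after  5: r0=0x84 r1=0xf5 r2=0x19 r3=0x79 r4=0x5d r5=0x4e  N=0 Z=0
-- IRQ taken; context saved, return-PC = 6 --
mismatch: r4: reported 0x59 vs actual 0x5d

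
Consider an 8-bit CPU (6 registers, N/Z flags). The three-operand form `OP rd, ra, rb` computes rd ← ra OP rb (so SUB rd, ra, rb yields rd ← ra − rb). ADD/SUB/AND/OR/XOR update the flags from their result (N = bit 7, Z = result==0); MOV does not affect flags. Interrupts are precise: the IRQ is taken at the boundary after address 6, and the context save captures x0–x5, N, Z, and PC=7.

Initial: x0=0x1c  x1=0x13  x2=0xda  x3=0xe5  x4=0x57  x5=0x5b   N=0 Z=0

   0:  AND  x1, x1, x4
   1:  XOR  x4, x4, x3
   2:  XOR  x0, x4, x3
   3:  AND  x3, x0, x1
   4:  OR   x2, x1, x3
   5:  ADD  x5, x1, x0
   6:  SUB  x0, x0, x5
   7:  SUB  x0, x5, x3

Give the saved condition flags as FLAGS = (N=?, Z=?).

after  0: x0=0x1c x1=0x13 x2=0xda x3=0xe5 x4=0x57 x5=0x5b  N=0 Z=0
after  1: x0=0x1c x1=0x13 x2=0xda x3=0xe5 x4=0xb2 x5=0x5b  N=1 Z=0
after  2: x0=0x57 x1=0x13 x2=0xda x3=0xe5 x4=0xb2 x5=0x5b  N=0 Z=0
after  3: x0=0x57 x1=0x13 x2=0xda x3=0x13 x4=0xb2 x5=0x5b  N=0 Z=0
after  4: x0=0x57 x1=0x13 x2=0x13 x3=0x13 x4=0xb2 x5=0x5b  N=0 Z=0
after  5: x0=0x57 x1=0x13 x2=0x13 x3=0x13 x4=0xb2 x5=0x6a  N=0 Z=0
after  6: x0=0xed x1=0x13 x2=0x13 x3=0x13 x4=0xb2 x5=0x6a  N=1 Z=0
-- IRQ taken; context saved, return-PC = 7 --

FLAGS = (N=1, Z=0)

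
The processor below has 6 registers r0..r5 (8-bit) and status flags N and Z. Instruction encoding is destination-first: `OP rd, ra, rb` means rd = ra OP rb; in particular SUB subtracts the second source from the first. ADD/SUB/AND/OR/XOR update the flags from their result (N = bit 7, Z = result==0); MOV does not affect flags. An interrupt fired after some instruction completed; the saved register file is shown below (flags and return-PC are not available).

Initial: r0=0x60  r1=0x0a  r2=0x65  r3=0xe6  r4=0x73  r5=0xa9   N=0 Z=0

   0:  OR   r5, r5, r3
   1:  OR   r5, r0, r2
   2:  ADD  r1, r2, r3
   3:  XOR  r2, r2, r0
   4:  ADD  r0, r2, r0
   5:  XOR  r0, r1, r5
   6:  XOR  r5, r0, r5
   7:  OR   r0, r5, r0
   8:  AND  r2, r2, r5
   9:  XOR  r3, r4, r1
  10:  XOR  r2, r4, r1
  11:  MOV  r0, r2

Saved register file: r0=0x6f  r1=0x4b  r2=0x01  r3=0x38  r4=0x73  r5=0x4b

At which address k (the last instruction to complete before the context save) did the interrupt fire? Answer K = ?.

K = 9

after  0: r0=0x60 r1=0x0a r2=0x65 r3=0xe6 r4=0x73 r5=0xef  N=1 Z=0
after  1: r0=0x60 r1=0x0a r2=0x65 r3=0xe6 r4=0x73 r5=0x65  N=0 Z=0
after  2: r0=0x60 r1=0x4b r2=0x65 r3=0xe6 r4=0x73 r5=0x65  N=0 Z=0
after  3: r0=0x60 r1=0x4b r2=0x05 r3=0xe6 r4=0x73 r5=0x65  N=0 Z=0
after  4: r0=0x65 r1=0x4b r2=0x05 r3=0xe6 r4=0x73 r5=0x65  N=0 Z=0
after  5: r0=0x2e r1=0x4b r2=0x05 r3=0xe6 r4=0x73 r5=0x65  N=0 Z=0
after  6: r0=0x2e r1=0x4b r2=0x05 r3=0xe6 r4=0x73 r5=0x4b  N=0 Z=0
after  7: r0=0x6f r1=0x4b r2=0x05 r3=0xe6 r4=0x73 r5=0x4b  N=0 Z=0
after  8: r0=0x6f r1=0x4b r2=0x01 r3=0xe6 r4=0x73 r5=0x4b  N=0 Z=0
after  9: r0=0x6f r1=0x4b r2=0x01 r3=0x38 r4=0x73 r5=0x4b  N=0 Z=0
-- IRQ taken; context saved, return-PC = 10 --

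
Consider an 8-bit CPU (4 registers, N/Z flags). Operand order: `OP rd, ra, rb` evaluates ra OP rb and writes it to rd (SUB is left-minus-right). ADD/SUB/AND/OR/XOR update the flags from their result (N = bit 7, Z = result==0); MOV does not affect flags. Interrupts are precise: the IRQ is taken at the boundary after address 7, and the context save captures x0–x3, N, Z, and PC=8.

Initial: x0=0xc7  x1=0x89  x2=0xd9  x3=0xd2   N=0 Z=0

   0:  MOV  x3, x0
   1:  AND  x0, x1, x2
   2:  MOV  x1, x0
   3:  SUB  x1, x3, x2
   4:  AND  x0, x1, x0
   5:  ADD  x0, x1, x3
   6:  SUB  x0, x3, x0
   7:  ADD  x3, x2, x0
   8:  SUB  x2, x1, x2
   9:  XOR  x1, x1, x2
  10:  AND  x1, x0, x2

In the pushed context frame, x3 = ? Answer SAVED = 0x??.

SAVED = 0xeb

after  0: x0=0xc7 x1=0x89 x2=0xd9 x3=0xc7  N=0 Z=0
after  1: x0=0x89 x1=0x89 x2=0xd9 x3=0xc7  N=1 Z=0
after  2: x0=0x89 x1=0x89 x2=0xd9 x3=0xc7  N=1 Z=0
after  3: x0=0x89 x1=0xee x2=0xd9 x3=0xc7  N=1 Z=0
after  4: x0=0x88 x1=0xee x2=0xd9 x3=0xc7  N=1 Z=0
after  5: x0=0xb5 x1=0xee x2=0xd9 x3=0xc7  N=1 Z=0
after  6: x0=0x12 x1=0xee x2=0xd9 x3=0xc7  N=0 Z=0
after  7: x0=0x12 x1=0xee x2=0xd9 x3=0xeb  N=1 Z=0
-- IRQ taken; context saved, return-PC = 8 --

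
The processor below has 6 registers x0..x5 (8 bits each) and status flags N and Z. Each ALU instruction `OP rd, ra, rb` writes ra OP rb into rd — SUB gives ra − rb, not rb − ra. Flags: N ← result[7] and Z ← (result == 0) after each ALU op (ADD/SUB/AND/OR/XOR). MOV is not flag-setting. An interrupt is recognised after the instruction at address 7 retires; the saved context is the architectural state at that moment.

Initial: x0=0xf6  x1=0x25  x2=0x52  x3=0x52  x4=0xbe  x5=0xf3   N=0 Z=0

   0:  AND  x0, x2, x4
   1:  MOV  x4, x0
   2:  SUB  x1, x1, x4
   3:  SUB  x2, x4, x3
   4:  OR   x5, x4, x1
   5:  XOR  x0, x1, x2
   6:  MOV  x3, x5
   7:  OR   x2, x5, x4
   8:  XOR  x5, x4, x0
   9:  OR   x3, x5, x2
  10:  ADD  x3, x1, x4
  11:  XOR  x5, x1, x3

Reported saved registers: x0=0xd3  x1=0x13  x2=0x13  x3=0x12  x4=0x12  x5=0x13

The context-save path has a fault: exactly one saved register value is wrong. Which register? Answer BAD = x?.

BAD = x3

after  0: x0=0x12 x1=0x25 x2=0x52 x3=0x52 x4=0xbe x5=0xf3  N=0 Z=0
after  1: x0=0x12 x1=0x25 x2=0x52 x3=0x52 x4=0x12 x5=0xf3  N=0 Z=0
after  2: x0=0x12 x1=0x13 x2=0x52 x3=0x52 x4=0x12 x5=0xf3  N=0 Z=0
after  3: x0=0x12 x1=0x13 x2=0xc0 x3=0x52 x4=0x12 x5=0xf3  N=1 Z=0
after  4: x0=0x12 x1=0x13 x2=0xc0 x3=0x52 x4=0x12 x5=0x13  N=0 Z=0
after  5: x0=0xd3 x1=0x13 x2=0xc0 x3=0x52 x4=0x12 x5=0x13  N=1 Z=0
after  6: x0=0xd3 x1=0x13 x2=0xc0 x3=0x13 x4=0x12 x5=0x13  N=1 Z=0
after  7: x0=0xd3 x1=0x13 x2=0x13 x3=0x13 x4=0x12 x5=0x13  N=0 Z=0
-- IRQ taken; context saved, return-PC = 8 --
mismatch: x3: reported 0x12 vs actual 0x13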